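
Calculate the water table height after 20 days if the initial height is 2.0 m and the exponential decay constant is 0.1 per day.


m = m0 * exp(-k*t)
m = 2.0 * exp(-0.1 * 20)
m = 2.0 * exp(-2.0000)

0.2707 m


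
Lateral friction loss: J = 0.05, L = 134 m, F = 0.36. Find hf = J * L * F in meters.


hf = J * L * F = 0.05 * 134 * 0.36 = 2.4120 m

2.4120 m


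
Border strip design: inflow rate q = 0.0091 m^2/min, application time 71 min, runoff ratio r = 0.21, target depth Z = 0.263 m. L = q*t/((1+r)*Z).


L = q*t/((1+r)*Z)
L = 0.0091*71/((1+0.21)*0.263)
L = 0.6461/0.31823

2.0303 m


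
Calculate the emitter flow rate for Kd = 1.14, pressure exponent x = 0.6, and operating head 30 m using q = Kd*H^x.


q = Kd * H^x = 1.14 * 30^0.6 = 1.14 * 7.696136

8.7736 L/h


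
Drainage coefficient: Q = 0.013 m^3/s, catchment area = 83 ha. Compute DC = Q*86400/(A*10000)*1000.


DC = Q * 86400 / (A * 10000) * 1000
DC = 0.013 * 86400 / (83 * 10000) * 1000
DC = 1123200.0000 / 830000

1.3533 mm/day


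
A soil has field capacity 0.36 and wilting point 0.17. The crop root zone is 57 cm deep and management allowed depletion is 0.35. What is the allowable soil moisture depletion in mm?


SMD = (FC - PWP) * d * MAD * 10
SMD = (0.36 - 0.17) * 57 * 0.35 * 10
SMD = 0.1900 * 57 * 0.35 * 10

37.9050 mm


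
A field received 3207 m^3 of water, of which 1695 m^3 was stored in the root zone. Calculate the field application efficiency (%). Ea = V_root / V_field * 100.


Ea = V_root / V_field * 100 = 1695 / 3207 * 100 = 52.8531%

52.8531 %


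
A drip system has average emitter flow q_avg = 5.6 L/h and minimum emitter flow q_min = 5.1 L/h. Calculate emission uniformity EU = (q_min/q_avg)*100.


EU = (q_min/q_avg)*100 = (5.1/5.6)*100 = 91.0714%

91.0714 %


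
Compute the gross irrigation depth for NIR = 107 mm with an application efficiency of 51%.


Ea = 51% = 0.51
GID = NIR / Ea = 107 / 0.51 = 209.8039 mm

209.8039 mm


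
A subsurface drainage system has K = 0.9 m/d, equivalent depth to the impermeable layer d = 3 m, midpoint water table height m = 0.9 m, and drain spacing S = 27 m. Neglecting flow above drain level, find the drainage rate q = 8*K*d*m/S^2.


q = 8*K*d*m/S^2
q = 8*0.9*3*0.9/27^2
q = 19.4400 / 729

0.0267 m/d


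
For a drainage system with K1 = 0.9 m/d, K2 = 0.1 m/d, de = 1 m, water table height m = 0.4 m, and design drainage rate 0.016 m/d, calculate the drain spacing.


S^2 = 8*K2*de*m/q + 4*K1*m^2/q
S^2 = 8*0.1*1*0.4/0.016 + 4*0.9*0.4^2/0.016
S = sqrt(56.0000)

7.4833 m


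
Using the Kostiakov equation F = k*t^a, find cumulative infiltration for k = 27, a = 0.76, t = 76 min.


F = k * t^a = 27 * 76^0.76
F = 27 * 26.879323

725.7417 mm


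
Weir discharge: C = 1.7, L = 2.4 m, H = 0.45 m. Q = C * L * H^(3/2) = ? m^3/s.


Q = C * L * H^(3/2) = 1.7 * 2.4 * 0.45^1.5 = 1.7 * 2.4 * 0.301869

1.2316 m^3/s


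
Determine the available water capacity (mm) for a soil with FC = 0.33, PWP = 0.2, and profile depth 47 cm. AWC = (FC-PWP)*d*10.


AWC = (FC - PWP) * d * 10
AWC = (0.33 - 0.2) * 47 * 10
AWC = 0.1300 * 47 * 10

61.1000 mm


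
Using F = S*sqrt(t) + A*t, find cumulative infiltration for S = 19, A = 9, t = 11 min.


F = S*sqrt(t) + A*t
F = 19*sqrt(11) + 9*11
F = 19*3.316625 + 99

162.0159 mm


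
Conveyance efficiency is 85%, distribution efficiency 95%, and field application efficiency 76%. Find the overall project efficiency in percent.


Ec = 0.85, Eb = 0.95, Ea = 0.76
E = 0.85 * 0.95 * 0.76 * 100 = 61.3700%

61.3700 %


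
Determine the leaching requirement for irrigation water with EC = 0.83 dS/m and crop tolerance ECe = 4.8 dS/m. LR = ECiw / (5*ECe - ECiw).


LR = ECiw / (5*ECe - ECiw)
LR = 0.83 / (5*4.8 - 0.83)
LR = 0.83 / 23.1700

0.0358


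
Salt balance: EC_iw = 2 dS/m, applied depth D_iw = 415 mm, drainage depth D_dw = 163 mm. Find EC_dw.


EC_dw = EC_iw * D_iw / D_dw
EC_dw = 2 * 415 / 163
EC_dw = 830 / 163

5.0920 dS/m


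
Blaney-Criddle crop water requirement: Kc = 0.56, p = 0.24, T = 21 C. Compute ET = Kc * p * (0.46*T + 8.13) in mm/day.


ET = Kc * p * (0.46*T + 8.13)
ET = 0.56 * 0.24 * (0.46*21 + 8.13)
ET = 0.56 * 0.24 * 17.7900

2.3910 mm/day


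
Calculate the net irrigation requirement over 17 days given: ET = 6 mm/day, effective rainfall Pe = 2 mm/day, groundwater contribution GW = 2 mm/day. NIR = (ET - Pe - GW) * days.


Daily deficit = ET - Pe - GW = 6 - 2 - 2 = 2 mm/day
NIR = 2 * 17 = 34 mm

34.0000 mm


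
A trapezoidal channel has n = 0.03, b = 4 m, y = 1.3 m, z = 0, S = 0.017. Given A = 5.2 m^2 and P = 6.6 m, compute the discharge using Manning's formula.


R = A/P = 5.2/6.6 = 0.787879
Q = (1/0.03) * 5.2 * 0.787879^(2/3) * 0.017^0.5

19.2788 m^3/s


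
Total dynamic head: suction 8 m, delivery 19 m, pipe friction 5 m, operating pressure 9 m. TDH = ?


TDH = Hs + Hd + hf + Hp = 8 + 19 + 5 + 9 = 41

41 m


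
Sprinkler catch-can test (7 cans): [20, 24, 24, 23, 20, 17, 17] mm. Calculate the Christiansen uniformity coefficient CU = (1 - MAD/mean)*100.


mean = 20.714286 mm
MAD = 2.530612 mm
CU = (1 - 2.530612/20.714286)*100

87.7833 %


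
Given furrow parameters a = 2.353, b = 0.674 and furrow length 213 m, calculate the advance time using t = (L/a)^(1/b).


t = (L/a)^(1/b)
t = (213/2.353)^(1/0.674)
t = 90.522737^(1/0.674)

800.2051 min


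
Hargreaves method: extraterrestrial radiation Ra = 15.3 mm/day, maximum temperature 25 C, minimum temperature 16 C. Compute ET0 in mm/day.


Tmean = (Tmax + Tmin)/2 = (25 + 16)/2 = 20.5
ET0 = 0.0023 * 15.3 * (20.5 + 17.8) * sqrt(25 - 16)
ET0 = 0.0023 * 15.3 * 38.3 * 3.000000

4.0433 mm/day


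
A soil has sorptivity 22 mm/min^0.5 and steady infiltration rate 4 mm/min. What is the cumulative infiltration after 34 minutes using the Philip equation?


F = S*sqrt(t) + A*t
F = 22*sqrt(34) + 4*34
F = 22*5.830952 + 136

264.2809 mm


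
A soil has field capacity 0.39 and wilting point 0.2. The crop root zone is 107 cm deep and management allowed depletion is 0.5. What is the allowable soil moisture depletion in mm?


SMD = (FC - PWP) * d * MAD * 10
SMD = (0.39 - 0.2) * 107 * 0.5 * 10
SMD = 0.1900 * 107 * 0.5 * 10

101.6500 mm


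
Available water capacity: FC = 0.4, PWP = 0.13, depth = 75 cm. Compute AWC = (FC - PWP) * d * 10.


AWC = (FC - PWP) * d * 10
AWC = (0.4 - 0.13) * 75 * 10
AWC = 0.2700 * 75 * 10

202.5000 mm


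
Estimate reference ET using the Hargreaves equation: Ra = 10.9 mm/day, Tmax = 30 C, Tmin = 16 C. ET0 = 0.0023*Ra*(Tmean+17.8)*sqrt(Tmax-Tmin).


Tmean = (Tmax + Tmin)/2 = (30 + 16)/2 = 23.0
ET0 = 0.0023 * 10.9 * (23.0 + 17.8) * sqrt(30 - 16)
ET0 = 0.0023 * 10.9 * 40.8 * 3.741657

3.8272 mm/day


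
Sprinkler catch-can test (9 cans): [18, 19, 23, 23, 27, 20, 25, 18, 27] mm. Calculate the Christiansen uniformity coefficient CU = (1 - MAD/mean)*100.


mean = 22.222222 mm
MAD = 3.086420 mm
CU = (1 - 3.086420/22.222222)*100

86.1111 %


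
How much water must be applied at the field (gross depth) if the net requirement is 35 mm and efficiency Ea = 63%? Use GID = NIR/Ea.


Ea = 63% = 0.63
GID = NIR / Ea = 35 / 0.63 = 55.5556 mm

55.5556 mm


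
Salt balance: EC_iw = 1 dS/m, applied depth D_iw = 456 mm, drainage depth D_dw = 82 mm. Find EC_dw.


EC_dw = EC_iw * D_iw / D_dw
EC_dw = 1 * 456 / 82
EC_dw = 456 / 82

5.5610 dS/m


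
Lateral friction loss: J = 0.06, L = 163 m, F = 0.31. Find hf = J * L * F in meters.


hf = J * L * F = 0.06 * 163 * 0.31 = 3.0318 m

3.0318 m


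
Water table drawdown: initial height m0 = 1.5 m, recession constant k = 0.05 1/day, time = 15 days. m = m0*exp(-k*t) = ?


m = m0 * exp(-k*t)
m = 1.5 * exp(-0.05 * 15)
m = 1.5 * exp(-0.7500)

0.7085 m


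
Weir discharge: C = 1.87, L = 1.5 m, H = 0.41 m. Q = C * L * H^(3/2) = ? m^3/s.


Q = C * L * H^(3/2) = 1.87 * 1.5 * 0.41^1.5 = 1.87 * 1.5 * 0.262528

0.7364 m^3/s


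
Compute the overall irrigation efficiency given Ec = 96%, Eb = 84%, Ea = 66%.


Ec = 0.96, Eb = 0.84, Ea = 0.66
E = 0.96 * 0.84 * 0.66 * 100 = 53.2224%

53.2224 %


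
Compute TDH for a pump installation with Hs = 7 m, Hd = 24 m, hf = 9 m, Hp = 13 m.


TDH = Hs + Hd + hf + Hp = 7 + 24 + 9 + 13 = 53

53 m


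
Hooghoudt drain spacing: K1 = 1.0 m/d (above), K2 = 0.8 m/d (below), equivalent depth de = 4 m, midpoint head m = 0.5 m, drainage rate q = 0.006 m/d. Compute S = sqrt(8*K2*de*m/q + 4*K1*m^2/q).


S^2 = 8*K2*de*m/q + 4*K1*m^2/q
S^2 = 8*0.8*4*0.5/0.006 + 4*1.0*0.5^2/0.006
S = sqrt(2300.0000)

47.9583 m


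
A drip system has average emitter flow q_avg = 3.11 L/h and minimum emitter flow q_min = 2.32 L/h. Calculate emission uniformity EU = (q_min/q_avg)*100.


EU = (q_min/q_avg)*100 = (2.32/3.11)*100 = 74.5981%

74.5981 %


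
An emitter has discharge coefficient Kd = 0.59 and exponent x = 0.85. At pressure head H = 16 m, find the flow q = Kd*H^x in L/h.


q = Kd * H^x = 0.59 * 16^0.85 = 0.59 * 10.556063

6.2281 L/h


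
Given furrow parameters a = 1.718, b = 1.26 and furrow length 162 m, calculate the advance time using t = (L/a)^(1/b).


t = (L/a)^(1/b)
t = (162/1.718)^(1/1.26)
t = 94.295693^(1/1.26)

36.9026 min


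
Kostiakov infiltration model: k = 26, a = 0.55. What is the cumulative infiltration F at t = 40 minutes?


F = k * t^a = 26 * 40^0.55
F = 26 * 7.605591

197.7454 mm


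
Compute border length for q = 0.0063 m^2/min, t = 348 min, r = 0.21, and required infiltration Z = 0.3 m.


L = q*t/((1+r)*Z)
L = 0.0063*348/((1+0.21)*0.3)
L = 2.1924/0.363

6.0397 m


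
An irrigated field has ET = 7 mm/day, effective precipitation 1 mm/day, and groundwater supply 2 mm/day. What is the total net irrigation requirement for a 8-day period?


Daily deficit = ET - Pe - GW = 7 - 1 - 2 = 4 mm/day
NIR = 4 * 8 = 32 mm

32.0000 mm


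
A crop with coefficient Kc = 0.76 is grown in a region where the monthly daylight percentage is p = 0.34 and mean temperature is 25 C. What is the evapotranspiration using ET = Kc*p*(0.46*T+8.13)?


ET = Kc * p * (0.46*T + 8.13)
ET = 0.76 * 0.34 * (0.46*25 + 8.13)
ET = 0.76 * 0.34 * 19.6300

5.0724 mm/day


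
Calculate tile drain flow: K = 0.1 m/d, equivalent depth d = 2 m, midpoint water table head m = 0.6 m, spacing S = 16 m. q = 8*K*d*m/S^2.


q = 8*K*d*m/S^2
q = 8*0.1*2*0.6/16^2
q = 0.9600 / 256

0.0037 m/d


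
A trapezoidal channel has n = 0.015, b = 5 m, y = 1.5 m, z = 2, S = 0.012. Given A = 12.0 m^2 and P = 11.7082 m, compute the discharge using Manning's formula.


R = A/P = 12.0/11.7082 = 1.024923
Q = (1/0.015) * 12.0 * 1.024923^(2/3) * 0.012^0.5

89.0857 m^3/s


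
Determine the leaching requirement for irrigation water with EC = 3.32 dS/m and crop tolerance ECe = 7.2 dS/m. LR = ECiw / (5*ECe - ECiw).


LR = ECiw / (5*ECe - ECiw)
LR = 3.32 / (5*7.2 - 3.32)
LR = 3.32 / 32.6800

0.1016


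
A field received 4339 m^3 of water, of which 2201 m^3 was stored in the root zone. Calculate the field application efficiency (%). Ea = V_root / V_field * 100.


Ea = V_root / V_field * 100 = 2201 / 4339 * 100 = 50.7260%

50.7260 %


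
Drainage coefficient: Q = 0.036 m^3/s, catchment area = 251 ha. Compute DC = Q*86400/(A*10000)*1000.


DC = Q * 86400 / (A * 10000) * 1000
DC = 0.036 * 86400 / (251 * 10000) * 1000
DC = 3110400.0000 / 2510000

1.2392 mm/day


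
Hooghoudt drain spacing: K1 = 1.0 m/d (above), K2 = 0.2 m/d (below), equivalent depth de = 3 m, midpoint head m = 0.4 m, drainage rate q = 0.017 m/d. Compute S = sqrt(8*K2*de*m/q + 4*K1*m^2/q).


S^2 = 8*K2*de*m/q + 4*K1*m^2/q
S^2 = 8*0.2*3*0.4/0.017 + 4*1.0*0.4^2/0.017
S = sqrt(150.5882)

12.2714 m


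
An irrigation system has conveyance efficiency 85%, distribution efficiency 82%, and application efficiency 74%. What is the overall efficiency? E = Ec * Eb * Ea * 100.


Ec = 0.85, Eb = 0.82, Ea = 0.74
E = 0.85 * 0.82 * 0.74 * 100 = 51.5780%

51.5780 %


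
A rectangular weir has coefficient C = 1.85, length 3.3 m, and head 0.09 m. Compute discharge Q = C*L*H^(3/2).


Q = C * L * H^(3/2) = 1.85 * 3.3 * 0.09^1.5 = 1.85 * 3.3 * 0.027000

0.1648 m^3/s


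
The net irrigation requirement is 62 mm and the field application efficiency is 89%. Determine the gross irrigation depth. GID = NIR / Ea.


Ea = 89% = 0.89
GID = NIR / Ea = 62 / 0.89 = 69.6629 mm

69.6629 mm


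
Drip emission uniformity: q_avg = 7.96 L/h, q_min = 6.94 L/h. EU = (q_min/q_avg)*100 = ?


EU = (q_min/q_avg)*100 = (6.94/7.96)*100 = 87.1859%

87.1859 %


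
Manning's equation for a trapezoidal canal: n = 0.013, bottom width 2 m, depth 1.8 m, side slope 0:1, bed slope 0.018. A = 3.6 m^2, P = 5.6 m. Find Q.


R = A/P = 3.6/5.6 = 0.642857
Q = (1/0.013) * 3.6 * 0.642857^(2/3) * 0.018^0.5

27.6740 m^3/s


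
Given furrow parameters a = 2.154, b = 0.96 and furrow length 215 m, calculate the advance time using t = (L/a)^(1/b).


t = (L/a)^(1/b)
t = (215/2.154)^(1/0.96)
t = 99.814299^(1/0.96)

120.9184 min


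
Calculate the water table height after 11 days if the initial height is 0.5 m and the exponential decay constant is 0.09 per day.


m = m0 * exp(-k*t)
m = 0.5 * exp(-0.09 * 11)
m = 0.5 * exp(-0.9900)

0.1858 m


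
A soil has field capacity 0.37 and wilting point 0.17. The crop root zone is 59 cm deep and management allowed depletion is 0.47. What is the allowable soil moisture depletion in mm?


SMD = (FC - PWP) * d * MAD * 10
SMD = (0.37 - 0.17) * 59 * 0.47 * 10
SMD = 0.2000 * 59 * 0.47 * 10

55.4600 mm


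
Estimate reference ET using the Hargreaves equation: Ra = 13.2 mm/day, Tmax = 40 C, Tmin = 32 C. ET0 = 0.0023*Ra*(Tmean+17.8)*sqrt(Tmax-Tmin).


Tmean = (Tmax + Tmin)/2 = (40 + 32)/2 = 36.0
ET0 = 0.0023 * 13.2 * (36.0 + 17.8) * sqrt(40 - 32)
ET0 = 0.0023 * 13.2 * 53.8 * 2.828427

4.6199 mm/day


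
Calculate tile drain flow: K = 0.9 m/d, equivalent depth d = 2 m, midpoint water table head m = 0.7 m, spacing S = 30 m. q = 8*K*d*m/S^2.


q = 8*K*d*m/S^2
q = 8*0.9*2*0.7/30^2
q = 10.0800 / 900

0.0112 m/d


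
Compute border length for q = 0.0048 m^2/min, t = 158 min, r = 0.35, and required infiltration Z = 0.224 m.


L = q*t/((1+r)*Z)
L = 0.0048*158/((1+0.35)*0.224)
L = 0.7584/0.3024

2.5079 m


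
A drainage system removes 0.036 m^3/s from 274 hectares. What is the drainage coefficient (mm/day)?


DC = Q * 86400 / (A * 10000) * 1000
DC = 0.036 * 86400 / (274 * 10000) * 1000
DC = 3110400.0000 / 2740000

1.1352 mm/day


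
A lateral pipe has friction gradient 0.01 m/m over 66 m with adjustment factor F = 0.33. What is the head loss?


hf = J * L * F = 0.01 * 66 * 0.33 = 0.2178 m

0.2178 m


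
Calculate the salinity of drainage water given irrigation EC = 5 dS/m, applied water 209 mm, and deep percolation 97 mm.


EC_dw = EC_iw * D_iw / D_dw
EC_dw = 5 * 209 / 97
EC_dw = 1045 / 97

10.7732 dS/m


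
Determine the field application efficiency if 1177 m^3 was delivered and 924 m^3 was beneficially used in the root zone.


Ea = V_root / V_field * 100 = 924 / 1177 * 100 = 78.5047%

78.5047 %


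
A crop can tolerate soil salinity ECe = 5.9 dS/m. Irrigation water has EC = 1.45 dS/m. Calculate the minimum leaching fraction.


LR = ECiw / (5*ECe - ECiw)
LR = 1.45 / (5*5.9 - 1.45)
LR = 1.45 / 28.0500

0.0517


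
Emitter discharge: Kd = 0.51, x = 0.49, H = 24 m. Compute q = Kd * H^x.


q = Kd * H^x = 0.51 * 24^0.49 = 0.51 * 4.745735

2.4203 L/h


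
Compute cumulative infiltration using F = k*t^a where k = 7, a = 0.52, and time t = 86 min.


F = k * t^a = 7 * 86^0.52
F = 7 * 10.137694

70.9639 mm


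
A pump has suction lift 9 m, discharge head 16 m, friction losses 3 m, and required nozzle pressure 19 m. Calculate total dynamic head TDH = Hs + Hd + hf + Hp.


TDH = Hs + Hd + hf + Hp = 9 + 16 + 3 + 19 = 47

47 m


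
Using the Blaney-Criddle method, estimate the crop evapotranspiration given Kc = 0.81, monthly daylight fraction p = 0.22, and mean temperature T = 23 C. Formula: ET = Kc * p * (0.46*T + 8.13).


ET = Kc * p * (0.46*T + 8.13)
ET = 0.81 * 0.22 * (0.46*23 + 8.13)
ET = 0.81 * 0.22 * 18.7100

3.3341 mm/day


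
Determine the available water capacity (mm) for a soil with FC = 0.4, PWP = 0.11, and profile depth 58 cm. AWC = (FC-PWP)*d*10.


AWC = (FC - PWP) * d * 10
AWC = (0.4 - 0.11) * 58 * 10
AWC = 0.2900 * 58 * 10

168.2000 mm


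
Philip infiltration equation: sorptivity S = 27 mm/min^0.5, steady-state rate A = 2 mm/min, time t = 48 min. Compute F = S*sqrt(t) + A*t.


F = S*sqrt(t) + A*t
F = 27*sqrt(48) + 2*48
F = 27*6.928203 + 96

283.0615 mm


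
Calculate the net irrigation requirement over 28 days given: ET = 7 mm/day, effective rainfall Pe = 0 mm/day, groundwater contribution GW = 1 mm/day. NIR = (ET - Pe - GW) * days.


Daily deficit = ET - Pe - GW = 7 - 0 - 1 = 6 mm/day
NIR = 6 * 28 = 168 mm

168.0000 mm


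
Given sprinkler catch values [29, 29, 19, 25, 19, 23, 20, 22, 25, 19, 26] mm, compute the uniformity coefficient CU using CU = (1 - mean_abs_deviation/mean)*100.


mean = 23.272727 mm
MAD = 3.206612 mm
CU = (1 - 3.206612/23.272727)*100

86.2216 %


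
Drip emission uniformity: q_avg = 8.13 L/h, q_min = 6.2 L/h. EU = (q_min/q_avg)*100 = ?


EU = (q_min/q_avg)*100 = (6.2/8.13)*100 = 76.2608%

76.2608 %


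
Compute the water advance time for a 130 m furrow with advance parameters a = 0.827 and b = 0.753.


t = (L/a)^(1/b)
t = (130/0.827)^(1/0.753)
t = 157.194680^(1/0.753)

825.8784 min


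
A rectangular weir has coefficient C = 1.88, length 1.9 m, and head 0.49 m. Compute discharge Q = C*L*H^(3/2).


Q = C * L * H^(3/2) = 1.88 * 1.9 * 0.49^1.5 = 1.88 * 1.9 * 0.343000

1.2252 m^3/s


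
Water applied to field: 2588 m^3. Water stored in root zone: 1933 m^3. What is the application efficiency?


Ea = V_root / V_field * 100 = 1933 / 2588 * 100 = 74.6909%

74.6909 %


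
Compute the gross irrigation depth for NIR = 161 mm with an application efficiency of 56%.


Ea = 56% = 0.56
GID = NIR / Ea = 161 / 0.56 = 287.5000 mm

287.5000 mm


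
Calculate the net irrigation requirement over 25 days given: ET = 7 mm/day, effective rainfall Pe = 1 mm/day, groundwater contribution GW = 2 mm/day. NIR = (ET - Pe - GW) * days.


Daily deficit = ET - Pe - GW = 7 - 1 - 2 = 4 mm/day
NIR = 4 * 25 = 100 mm

100.0000 mm


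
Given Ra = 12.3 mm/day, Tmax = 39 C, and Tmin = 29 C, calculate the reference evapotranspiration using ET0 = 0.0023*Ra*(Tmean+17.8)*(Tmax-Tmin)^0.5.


Tmean = (Tmax + Tmin)/2 = (39 + 29)/2 = 34.0
ET0 = 0.0023 * 12.3 * (34.0 + 17.8) * sqrt(39 - 29)
ET0 = 0.0023 * 12.3 * 51.8 * 3.162278

4.6341 mm/day


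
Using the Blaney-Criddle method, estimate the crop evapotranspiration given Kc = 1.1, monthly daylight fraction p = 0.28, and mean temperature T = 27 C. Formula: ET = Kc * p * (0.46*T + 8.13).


ET = Kc * p * (0.46*T + 8.13)
ET = 1.1 * 0.28 * (0.46*27 + 8.13)
ET = 1.1 * 0.28 * 20.5500

6.3294 mm/day


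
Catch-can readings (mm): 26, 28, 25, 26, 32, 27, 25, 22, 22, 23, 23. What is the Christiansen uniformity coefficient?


mean = 25.363636 mm
MAD = 2.214876 mm
CU = (1 - 2.214876/25.363636)*100

91.2675 %


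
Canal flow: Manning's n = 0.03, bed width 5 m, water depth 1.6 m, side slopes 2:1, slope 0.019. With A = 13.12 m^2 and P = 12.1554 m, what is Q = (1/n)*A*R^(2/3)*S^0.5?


R = A/P = 13.12/12.1554 = 1.079356
Q = (1/0.03) * 13.12 * 1.079356^(2/3) * 0.019^0.5

63.4307 m^3/s


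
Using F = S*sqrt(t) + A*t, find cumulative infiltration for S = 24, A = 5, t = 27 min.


F = S*sqrt(t) + A*t
F = 24*sqrt(27) + 5*27
F = 24*5.196152 + 135

259.7076 mm


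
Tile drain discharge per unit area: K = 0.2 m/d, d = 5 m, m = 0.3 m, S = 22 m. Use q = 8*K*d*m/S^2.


q = 8*K*d*m/S^2
q = 8*0.2*5*0.3/22^2
q = 2.4000 / 484

0.0050 m/d


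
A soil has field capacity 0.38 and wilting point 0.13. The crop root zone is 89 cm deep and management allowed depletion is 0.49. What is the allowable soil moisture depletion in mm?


SMD = (FC - PWP) * d * MAD * 10
SMD = (0.38 - 0.13) * 89 * 0.49 * 10
SMD = 0.2500 * 89 * 0.49 * 10

109.0250 mm


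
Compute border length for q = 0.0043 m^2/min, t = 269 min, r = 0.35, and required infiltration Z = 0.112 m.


L = q*t/((1+r)*Z)
L = 0.0043*269/((1+0.35)*0.112)
L = 1.1567/0.1512

7.6501 m


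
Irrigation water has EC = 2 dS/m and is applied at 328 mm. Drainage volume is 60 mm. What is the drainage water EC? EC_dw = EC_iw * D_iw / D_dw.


EC_dw = EC_iw * D_iw / D_dw
EC_dw = 2 * 328 / 60
EC_dw = 656 / 60

10.9333 dS/m


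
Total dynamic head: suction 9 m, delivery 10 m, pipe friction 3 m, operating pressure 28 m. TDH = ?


TDH = Hs + Hd + hf + Hp = 9 + 10 + 3 + 28 = 50

50 m


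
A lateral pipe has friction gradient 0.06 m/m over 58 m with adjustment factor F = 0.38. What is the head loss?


hf = J * L * F = 0.06 * 58 * 0.38 = 1.3224 m

1.3224 m


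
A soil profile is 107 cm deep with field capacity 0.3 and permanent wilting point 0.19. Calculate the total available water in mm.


AWC = (FC - PWP) * d * 10
AWC = (0.3 - 0.19) * 107 * 10
AWC = 0.1100 * 107 * 10

117.7000 mm


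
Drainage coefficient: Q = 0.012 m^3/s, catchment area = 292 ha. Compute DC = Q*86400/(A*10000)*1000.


DC = Q * 86400 / (A * 10000) * 1000
DC = 0.012 * 86400 / (292 * 10000) * 1000
DC = 1036800.0000 / 2920000

0.3551 mm/day


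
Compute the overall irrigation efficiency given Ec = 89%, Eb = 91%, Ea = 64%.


Ec = 0.89, Eb = 0.91, Ea = 0.64
E = 0.89 * 0.91 * 0.64 * 100 = 51.8336%

51.8336 %


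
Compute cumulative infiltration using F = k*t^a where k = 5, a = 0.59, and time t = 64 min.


F = k * t^a = 5 * 64^0.59
F = 5 * 11.631780

58.1589 mm


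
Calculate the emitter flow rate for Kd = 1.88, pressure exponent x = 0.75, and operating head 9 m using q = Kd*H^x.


q = Kd * H^x = 1.88 * 9^0.75 = 1.88 * 5.196152

9.7688 L/h


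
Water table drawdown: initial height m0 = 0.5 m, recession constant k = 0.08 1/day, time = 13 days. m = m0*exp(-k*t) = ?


m = m0 * exp(-k*t)
m = 0.5 * exp(-0.08 * 13)
m = 0.5 * exp(-1.0400)

0.1767 m


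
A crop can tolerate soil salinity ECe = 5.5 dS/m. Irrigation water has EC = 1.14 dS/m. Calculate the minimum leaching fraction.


LR = ECiw / (5*ECe - ECiw)
LR = 1.14 / (5*5.5 - 1.14)
LR = 1.14 / 26.3600

0.0432


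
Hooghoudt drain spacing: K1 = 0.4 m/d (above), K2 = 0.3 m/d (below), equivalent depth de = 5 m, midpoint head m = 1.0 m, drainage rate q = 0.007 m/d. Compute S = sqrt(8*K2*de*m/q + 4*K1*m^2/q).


S^2 = 8*K2*de*m/q + 4*K1*m^2/q
S^2 = 8*0.3*5*1.0/0.007 + 4*0.4*1.0^2/0.007
S = sqrt(1942.8571)

44.0779 m


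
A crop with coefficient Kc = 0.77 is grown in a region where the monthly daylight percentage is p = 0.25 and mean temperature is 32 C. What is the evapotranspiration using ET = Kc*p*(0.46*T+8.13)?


ET = Kc * p * (0.46*T + 8.13)
ET = 0.77 * 0.25 * (0.46*32 + 8.13)
ET = 0.77 * 0.25 * 22.8500

4.3986 mm/day


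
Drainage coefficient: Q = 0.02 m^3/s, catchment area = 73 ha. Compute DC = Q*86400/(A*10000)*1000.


DC = Q * 86400 / (A * 10000) * 1000
DC = 0.02 * 86400 / (73 * 10000) * 1000
DC = 1728000.0000 / 730000

2.3671 mm/day


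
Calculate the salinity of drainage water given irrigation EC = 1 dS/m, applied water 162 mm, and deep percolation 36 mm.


EC_dw = EC_iw * D_iw / D_dw
EC_dw = 1 * 162 / 36
EC_dw = 162 / 36

4.5000 dS/m


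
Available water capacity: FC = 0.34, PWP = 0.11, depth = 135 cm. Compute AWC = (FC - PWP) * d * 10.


AWC = (FC - PWP) * d * 10
AWC = (0.34 - 0.11) * 135 * 10
AWC = 0.2300 * 135 * 10

310.5000 mm


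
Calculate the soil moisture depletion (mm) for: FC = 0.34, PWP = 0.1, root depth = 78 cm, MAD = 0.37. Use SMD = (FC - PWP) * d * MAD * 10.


SMD = (FC - PWP) * d * MAD * 10
SMD = (0.34 - 0.1) * 78 * 0.37 * 10
SMD = 0.2400 * 78 * 0.37 * 10

69.2640 mm


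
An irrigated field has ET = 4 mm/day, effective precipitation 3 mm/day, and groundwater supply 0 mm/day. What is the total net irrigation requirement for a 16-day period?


Daily deficit = ET - Pe - GW = 4 - 3 - 0 = 1 mm/day
NIR = 1 * 16 = 16 mm

16.0000 mm


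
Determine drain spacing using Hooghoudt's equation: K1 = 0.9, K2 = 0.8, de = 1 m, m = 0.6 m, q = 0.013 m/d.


S^2 = 8*K2*de*m/q + 4*K1*m^2/q
S^2 = 8*0.8*1*0.6/0.013 + 4*0.9*0.6^2/0.013
S = sqrt(395.0769)

19.8765 m


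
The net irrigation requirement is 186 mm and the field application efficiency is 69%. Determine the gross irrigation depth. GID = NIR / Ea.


Ea = 69% = 0.69
GID = NIR / Ea = 186 / 0.69 = 269.5652 mm

269.5652 mm


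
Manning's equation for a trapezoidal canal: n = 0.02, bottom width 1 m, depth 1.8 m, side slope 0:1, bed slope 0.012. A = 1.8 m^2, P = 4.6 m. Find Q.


R = A/P = 1.8/4.6 = 0.391304
Q = (1/0.02) * 1.8 * 0.391304^(2/3) * 0.012^0.5

5.2744 m^3/s


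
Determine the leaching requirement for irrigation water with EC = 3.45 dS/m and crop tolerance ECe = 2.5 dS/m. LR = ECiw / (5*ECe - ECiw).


LR = ECiw / (5*ECe - ECiw)
LR = 3.45 / (5*2.5 - 3.45)
LR = 3.45 / 9.0500

0.3812


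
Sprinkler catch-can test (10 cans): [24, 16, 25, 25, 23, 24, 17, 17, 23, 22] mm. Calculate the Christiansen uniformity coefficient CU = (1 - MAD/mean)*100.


mean = 21.600000 mm
MAD = 2.960000 mm
CU = (1 - 2.960000/21.600000)*100

86.2963 %


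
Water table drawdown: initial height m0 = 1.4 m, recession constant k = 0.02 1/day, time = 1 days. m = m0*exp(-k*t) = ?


m = m0 * exp(-k*t)
m = 1.4 * exp(-0.02 * 1)
m = 1.4 * exp(-0.0200)

1.3723 m


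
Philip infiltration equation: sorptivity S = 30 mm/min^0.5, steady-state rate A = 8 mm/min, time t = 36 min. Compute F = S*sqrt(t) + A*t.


F = S*sqrt(t) + A*t
F = 30*sqrt(36) + 8*36
F = 30*6.000000 + 288

468.0000 mm


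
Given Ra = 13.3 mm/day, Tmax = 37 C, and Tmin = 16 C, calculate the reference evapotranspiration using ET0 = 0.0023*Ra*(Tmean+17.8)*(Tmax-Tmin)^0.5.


Tmean = (Tmax + Tmin)/2 = (37 + 16)/2 = 26.5
ET0 = 0.0023 * 13.3 * (26.5 + 17.8) * sqrt(37 - 16)
ET0 = 0.0023 * 13.3 * 44.3 * 4.582576

6.2100 mm/day


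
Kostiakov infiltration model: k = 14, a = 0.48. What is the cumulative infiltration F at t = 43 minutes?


F = k * t^a = 14 * 43^0.48
F = 14 * 6.082258

85.1516 mm


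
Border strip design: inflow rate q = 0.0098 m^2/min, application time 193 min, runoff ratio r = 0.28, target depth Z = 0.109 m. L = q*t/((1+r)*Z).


L = q*t/((1+r)*Z)
L = 0.0098*193/((1+0.28)*0.109)
L = 1.8914/0.13952

13.5565 m


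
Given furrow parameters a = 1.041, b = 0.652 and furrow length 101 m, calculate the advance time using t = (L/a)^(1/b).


t = (L/a)^(1/b)
t = (101/1.041)^(1/0.652)
t = 97.022094^(1/0.652)

1115.1868 min


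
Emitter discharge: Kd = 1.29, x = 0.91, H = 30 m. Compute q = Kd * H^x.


q = Kd * H^x = 1.29 * 30^0.91 = 1.29 * 22.089218

28.4951 L/h


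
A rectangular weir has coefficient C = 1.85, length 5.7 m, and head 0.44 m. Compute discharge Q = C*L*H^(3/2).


Q = C * L * H^(3/2) = 1.85 * 5.7 * 0.44^1.5 = 1.85 * 5.7 * 0.291863

3.0777 m^3/s


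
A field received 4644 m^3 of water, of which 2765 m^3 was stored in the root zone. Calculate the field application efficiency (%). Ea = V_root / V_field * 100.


Ea = V_root / V_field * 100 = 2765 / 4644 * 100 = 59.5392%

59.5392 %


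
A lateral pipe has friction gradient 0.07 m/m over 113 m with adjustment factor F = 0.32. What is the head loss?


hf = J * L * F = 0.07 * 113 * 0.32 = 2.5312 m

2.5312 m


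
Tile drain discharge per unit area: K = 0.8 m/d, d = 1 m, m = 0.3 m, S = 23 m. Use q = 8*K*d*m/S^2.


q = 8*K*d*m/S^2
q = 8*0.8*1*0.3/23^2
q = 1.9200 / 529

0.0036 m/d


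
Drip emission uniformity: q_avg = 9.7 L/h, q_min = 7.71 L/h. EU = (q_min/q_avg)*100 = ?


EU = (q_min/q_avg)*100 = (7.71/9.7)*100 = 79.4845%

79.4845 %


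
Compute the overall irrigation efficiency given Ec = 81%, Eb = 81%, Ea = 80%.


Ec = 0.81, Eb = 0.81, Ea = 0.8
E = 0.81 * 0.81 * 0.8 * 100 = 52.4880%

52.4880 %


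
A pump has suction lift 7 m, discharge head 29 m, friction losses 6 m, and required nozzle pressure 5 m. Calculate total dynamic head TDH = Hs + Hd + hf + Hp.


TDH = Hs + Hd + hf + Hp = 7 + 29 + 6 + 5 = 47

47 m


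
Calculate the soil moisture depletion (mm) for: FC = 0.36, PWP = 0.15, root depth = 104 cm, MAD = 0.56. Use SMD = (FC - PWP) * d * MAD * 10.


SMD = (FC - PWP) * d * MAD * 10
SMD = (0.36 - 0.15) * 104 * 0.56 * 10
SMD = 0.2100 * 104 * 0.56 * 10

122.3040 mm


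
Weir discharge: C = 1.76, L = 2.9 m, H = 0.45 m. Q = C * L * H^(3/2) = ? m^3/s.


Q = C * L * H^(3/2) = 1.76 * 2.9 * 0.45^1.5 = 1.76 * 2.9 * 0.301869

1.5407 m^3/s


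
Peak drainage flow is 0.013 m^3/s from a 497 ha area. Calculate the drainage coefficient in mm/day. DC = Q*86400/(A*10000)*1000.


DC = Q * 86400 / (A * 10000) * 1000
DC = 0.013 * 86400 / (497 * 10000) * 1000
DC = 1123200.0000 / 4970000

0.2260 mm/day


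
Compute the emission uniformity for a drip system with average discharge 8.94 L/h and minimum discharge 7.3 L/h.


EU = (q_min/q_avg)*100 = (7.3/8.94)*100 = 81.6555%

81.6555 %


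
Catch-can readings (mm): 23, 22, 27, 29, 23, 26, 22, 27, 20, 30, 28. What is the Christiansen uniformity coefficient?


mean = 25.181818 mm
MAD = 2.892562 mm
CU = (1 - 2.892562/25.181818)*100

88.5133 %


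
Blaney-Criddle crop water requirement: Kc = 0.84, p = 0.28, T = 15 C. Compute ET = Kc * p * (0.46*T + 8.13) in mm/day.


ET = Kc * p * (0.46*T + 8.13)
ET = 0.84 * 0.28 * (0.46*15 + 8.13)
ET = 0.84 * 0.28 * 15.0300

3.5351 mm/day


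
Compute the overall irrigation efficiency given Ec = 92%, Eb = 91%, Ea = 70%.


Ec = 0.92, Eb = 0.91, Ea = 0.7
E = 0.92 * 0.91 * 0.7 * 100 = 58.6040%

58.6040 %


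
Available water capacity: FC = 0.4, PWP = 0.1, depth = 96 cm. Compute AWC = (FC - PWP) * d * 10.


AWC = (FC - PWP) * d * 10
AWC = (0.4 - 0.1) * 96 * 10
AWC = 0.3000 * 96 * 10

288.0000 mm


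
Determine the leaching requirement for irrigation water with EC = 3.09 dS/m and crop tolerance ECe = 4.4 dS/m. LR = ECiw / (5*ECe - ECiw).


LR = ECiw / (5*ECe - ECiw)
LR = 3.09 / (5*4.4 - 3.09)
LR = 3.09 / 18.9100

0.1634


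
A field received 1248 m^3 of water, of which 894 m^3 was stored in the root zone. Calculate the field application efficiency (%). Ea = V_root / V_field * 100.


Ea = V_root / V_field * 100 = 894 / 1248 * 100 = 71.6346%

71.6346 %


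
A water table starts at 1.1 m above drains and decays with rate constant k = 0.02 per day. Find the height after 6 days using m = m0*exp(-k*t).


m = m0 * exp(-k*t)
m = 1.1 * exp(-0.02 * 6)
m = 1.1 * exp(-0.1200)

0.9756 m


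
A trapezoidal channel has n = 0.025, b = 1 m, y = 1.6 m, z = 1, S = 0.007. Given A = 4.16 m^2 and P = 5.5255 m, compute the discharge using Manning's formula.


R = A/P = 4.16/5.5255 = 0.752873
Q = (1/0.025) * 4.16 * 0.752873^(2/3) * 0.007^0.5

11.5217 m^3/s


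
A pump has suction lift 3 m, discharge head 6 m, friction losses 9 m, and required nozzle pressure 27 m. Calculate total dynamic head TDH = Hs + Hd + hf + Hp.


TDH = Hs + Hd + hf + Hp = 3 + 6 + 9 + 27 = 45

45 m


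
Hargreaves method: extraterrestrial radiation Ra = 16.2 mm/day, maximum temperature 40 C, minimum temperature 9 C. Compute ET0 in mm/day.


Tmean = (Tmax + Tmin)/2 = (40 + 9)/2 = 24.5
ET0 = 0.0023 * 16.2 * (24.5 + 17.8) * sqrt(40 - 9)
ET0 = 0.0023 * 16.2 * 42.3 * 5.567764

8.7753 mm/day


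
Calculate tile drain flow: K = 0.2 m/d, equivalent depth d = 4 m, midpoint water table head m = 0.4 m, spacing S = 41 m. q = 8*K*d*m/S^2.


q = 8*K*d*m/S^2
q = 8*0.2*4*0.4/41^2
q = 2.5600 / 1681

0.0015 m/d


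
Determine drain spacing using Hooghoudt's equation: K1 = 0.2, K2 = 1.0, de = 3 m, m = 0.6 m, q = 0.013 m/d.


S^2 = 8*K2*de*m/q + 4*K1*m^2/q
S^2 = 8*1.0*3*0.6/0.013 + 4*0.2*0.6^2/0.013
S = sqrt(1129.8462)

33.6132 m


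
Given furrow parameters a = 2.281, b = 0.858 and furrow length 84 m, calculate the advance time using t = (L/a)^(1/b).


t = (L/a)^(1/b)
t = (84/2.281)^(1/0.858)
t = 36.825954^(1/0.858)

66.8889 min


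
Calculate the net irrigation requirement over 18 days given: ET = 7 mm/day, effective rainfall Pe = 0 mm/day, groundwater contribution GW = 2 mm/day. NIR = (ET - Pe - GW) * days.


Daily deficit = ET - Pe - GW = 7 - 0 - 2 = 5 mm/day
NIR = 5 * 18 = 90 mm

90.0000 mm


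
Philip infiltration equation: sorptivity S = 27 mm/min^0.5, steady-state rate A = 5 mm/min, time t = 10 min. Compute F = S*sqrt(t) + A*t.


F = S*sqrt(t) + A*t
F = 27*sqrt(10) + 5*10
F = 27*3.162278 + 50

135.3815 mm


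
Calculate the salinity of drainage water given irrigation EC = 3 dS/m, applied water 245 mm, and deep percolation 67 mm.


EC_dw = EC_iw * D_iw / D_dw
EC_dw = 3 * 245 / 67
EC_dw = 735 / 67

10.9701 dS/m


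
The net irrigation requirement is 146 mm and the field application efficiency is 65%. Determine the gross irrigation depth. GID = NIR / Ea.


Ea = 65% = 0.65
GID = NIR / Ea = 146 / 0.65 = 224.6154 mm

224.6154 mm


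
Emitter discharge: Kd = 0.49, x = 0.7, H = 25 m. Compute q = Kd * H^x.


q = Kd * H^x = 0.49 * 25^0.7 = 0.49 * 9.518270

4.6640 L/h


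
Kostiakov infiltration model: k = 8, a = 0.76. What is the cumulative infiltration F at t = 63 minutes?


F = k * t^a = 8 * 63^0.76
F = 8 * 23.307668

186.4613 mm


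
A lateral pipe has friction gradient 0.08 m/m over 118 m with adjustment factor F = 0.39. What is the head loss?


hf = J * L * F = 0.08 * 118 * 0.39 = 3.6816 m

3.6816 m


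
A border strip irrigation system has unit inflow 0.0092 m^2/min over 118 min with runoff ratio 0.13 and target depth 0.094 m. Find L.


L = q*t/((1+r)*Z)
L = 0.0092*118/((1+0.13)*0.094)
L = 1.0856/0.10622

10.2203 m


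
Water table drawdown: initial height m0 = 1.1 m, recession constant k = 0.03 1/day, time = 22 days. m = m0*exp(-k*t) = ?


m = m0 * exp(-k*t)
m = 1.1 * exp(-0.03 * 22)
m = 1.1 * exp(-0.6600)

0.5685 m


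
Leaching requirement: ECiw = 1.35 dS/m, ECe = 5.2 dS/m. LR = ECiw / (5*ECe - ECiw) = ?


LR = ECiw / (5*ECe - ECiw)
LR = 1.35 / (5*5.2 - 1.35)
LR = 1.35 / 24.6500

0.0548


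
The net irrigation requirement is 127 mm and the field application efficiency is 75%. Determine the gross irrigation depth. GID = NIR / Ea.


Ea = 75% = 0.75
GID = NIR / Ea = 127 / 0.75 = 169.3333 mm

169.3333 mm


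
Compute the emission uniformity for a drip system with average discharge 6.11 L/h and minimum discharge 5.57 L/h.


EU = (q_min/q_avg)*100 = (5.57/6.11)*100 = 91.1620%

91.1620 %


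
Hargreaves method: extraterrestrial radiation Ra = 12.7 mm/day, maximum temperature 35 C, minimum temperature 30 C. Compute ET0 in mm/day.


Tmean = (Tmax + Tmin)/2 = (35 + 30)/2 = 32.5
ET0 = 0.0023 * 12.7 * (32.5 + 17.8) * sqrt(35 - 30)
ET0 = 0.0023 * 12.7 * 50.3 * 2.236068

3.2854 mm/day


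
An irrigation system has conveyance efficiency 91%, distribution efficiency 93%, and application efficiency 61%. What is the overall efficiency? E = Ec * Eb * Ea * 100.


Ec = 0.91, Eb = 0.93, Ea = 0.61
E = 0.91 * 0.93 * 0.61 * 100 = 51.6243%

51.6243 %


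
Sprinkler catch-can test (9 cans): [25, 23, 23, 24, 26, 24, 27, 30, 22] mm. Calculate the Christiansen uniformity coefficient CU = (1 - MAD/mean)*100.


mean = 24.888889 mm
MAD = 1.876543 mm
CU = (1 - 1.876543/24.888889)*100

92.4603 %


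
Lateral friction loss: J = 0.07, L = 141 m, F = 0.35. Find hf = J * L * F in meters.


hf = J * L * F = 0.07 * 141 * 0.35 = 3.4545 m

3.4545 m


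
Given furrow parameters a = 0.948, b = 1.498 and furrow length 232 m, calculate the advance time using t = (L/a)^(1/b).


t = (L/a)^(1/b)
t = (232/0.948)^(1/1.498)
t = 244.725738^(1/1.498)

39.3169 min


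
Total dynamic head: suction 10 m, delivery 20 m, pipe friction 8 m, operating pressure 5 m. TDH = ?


TDH = Hs + Hd + hf + Hp = 10 + 20 + 8 + 5 = 43

43 m


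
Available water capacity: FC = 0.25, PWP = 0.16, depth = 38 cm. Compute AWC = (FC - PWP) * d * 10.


AWC = (FC - PWP) * d * 10
AWC = (0.25 - 0.16) * 38 * 10
AWC = 0.0900 * 38 * 10

34.2000 mm


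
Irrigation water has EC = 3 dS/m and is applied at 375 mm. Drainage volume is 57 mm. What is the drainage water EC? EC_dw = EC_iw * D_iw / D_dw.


EC_dw = EC_iw * D_iw / D_dw
EC_dw = 3 * 375 / 57
EC_dw = 1125 / 57

19.7368 dS/m


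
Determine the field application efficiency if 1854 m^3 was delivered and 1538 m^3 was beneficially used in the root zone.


Ea = V_root / V_field * 100 = 1538 / 1854 * 100 = 82.9558%

82.9558 %


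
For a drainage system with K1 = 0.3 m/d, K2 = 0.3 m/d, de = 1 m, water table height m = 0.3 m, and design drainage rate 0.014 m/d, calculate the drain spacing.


S^2 = 8*K2*de*m/q + 4*K1*m^2/q
S^2 = 8*0.3*1*0.3/0.014 + 4*0.3*0.3^2/0.014
S = sqrt(59.1429)

7.6904 m


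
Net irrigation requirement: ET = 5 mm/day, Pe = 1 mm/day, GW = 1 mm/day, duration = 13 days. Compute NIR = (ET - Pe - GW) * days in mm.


Daily deficit = ET - Pe - GW = 5 - 1 - 1 = 3 mm/day
NIR = 3 * 13 = 39 mm

39.0000 mm


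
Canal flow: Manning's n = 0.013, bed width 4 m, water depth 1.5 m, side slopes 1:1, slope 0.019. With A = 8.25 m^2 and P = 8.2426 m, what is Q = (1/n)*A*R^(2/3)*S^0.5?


R = A/P = 8.25/8.2426 = 1.000898
Q = (1/0.013) * 8.25 * 1.000898^(2/3) * 0.019^0.5

87.5281 m^3/s


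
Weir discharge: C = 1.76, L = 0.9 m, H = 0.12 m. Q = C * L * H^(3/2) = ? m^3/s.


Q = C * L * H^(3/2) = 1.76 * 0.9 * 0.12^1.5 = 1.76 * 0.9 * 0.041569

0.0658 m^3/s


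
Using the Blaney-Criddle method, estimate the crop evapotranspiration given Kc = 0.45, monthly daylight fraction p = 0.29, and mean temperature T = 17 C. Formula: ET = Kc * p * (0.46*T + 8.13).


ET = Kc * p * (0.46*T + 8.13)
ET = 0.45 * 0.29 * (0.46*17 + 8.13)
ET = 0.45 * 0.29 * 15.9500

2.0815 mm/day


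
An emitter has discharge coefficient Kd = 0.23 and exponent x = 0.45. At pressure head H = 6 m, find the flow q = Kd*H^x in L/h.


q = Kd * H^x = 0.23 * 6^0.45 = 0.23 * 2.239588

0.5151 L/h


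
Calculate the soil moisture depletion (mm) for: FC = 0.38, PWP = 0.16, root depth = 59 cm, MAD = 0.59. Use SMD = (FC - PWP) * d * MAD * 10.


SMD = (FC - PWP) * d * MAD * 10
SMD = (0.38 - 0.16) * 59 * 0.59 * 10
SMD = 0.2200 * 59 * 0.59 * 10

76.5820 mm


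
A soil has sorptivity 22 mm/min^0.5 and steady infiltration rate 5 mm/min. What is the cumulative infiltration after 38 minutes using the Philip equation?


F = S*sqrt(t) + A*t
F = 22*sqrt(38) + 5*38
F = 22*6.164414 + 190

325.6171 mm


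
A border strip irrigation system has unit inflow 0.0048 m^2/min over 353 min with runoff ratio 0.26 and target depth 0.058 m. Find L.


L = q*t/((1+r)*Z)
L = 0.0048*353/((1+0.26)*0.058)
L = 1.6944/0.07308

23.1856 m


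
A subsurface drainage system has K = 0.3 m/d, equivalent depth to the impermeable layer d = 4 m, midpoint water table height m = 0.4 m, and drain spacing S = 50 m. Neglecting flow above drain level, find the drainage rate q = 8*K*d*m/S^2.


q = 8*K*d*m/S^2
q = 8*0.3*4*0.4/50^2
q = 3.8400 / 2500

0.0015 m/d


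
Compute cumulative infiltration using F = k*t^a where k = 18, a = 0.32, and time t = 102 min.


F = k * t^a = 18 * 102^0.32
F = 18 * 4.392907

79.0723 mm


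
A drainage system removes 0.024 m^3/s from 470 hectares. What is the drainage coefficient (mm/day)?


DC = Q * 86400 / (A * 10000) * 1000
DC = 0.024 * 86400 / (470 * 10000) * 1000
DC = 2073600.0000 / 4700000

0.4412 mm/day


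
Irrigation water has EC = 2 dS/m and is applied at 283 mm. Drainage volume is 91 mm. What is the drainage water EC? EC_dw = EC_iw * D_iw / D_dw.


EC_dw = EC_iw * D_iw / D_dw
EC_dw = 2 * 283 / 91
EC_dw = 566 / 91

6.2198 dS/m
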